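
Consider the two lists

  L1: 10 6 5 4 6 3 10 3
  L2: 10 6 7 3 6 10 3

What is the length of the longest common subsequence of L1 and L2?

5

One common subsequence of length 5: 10 (L1 #1, L2 #1) → 6 (L1 #2, L2 #2) → 6 (L1 #5, L2 #5) → 10 (L1 #7, L2 #6) → 3 (L1 #8, L2 #7). Since dp[8][7] = 5, nothing longer is possible.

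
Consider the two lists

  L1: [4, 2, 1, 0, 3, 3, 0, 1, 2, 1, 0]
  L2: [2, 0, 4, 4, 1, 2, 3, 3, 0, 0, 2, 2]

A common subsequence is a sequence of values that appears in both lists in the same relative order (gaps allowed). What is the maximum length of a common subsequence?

Let dp[i][j] be the LCS length of the first i values of L1 and the first j values of L2. dp[i][j] = dp[i-1][j-1]+1 when the i-th and j-th values match, else max(dp[i-1][j], dp[i][j-1]).
    ·  2  0  4  4  1  2  3  3  0  0  2  2
 ·  0  0  0  0  0  0  0  0  0  0  0  0  0
 4  0  0  0  1  1  1  1  1  1  1  1  1  1
 2  0  1  1  1  1  1  2  2  2  2  2  2  2
 1  0  1  1  1  1  2  2  2  2  2  2  2  2
 0  0  1  2  2  2  2  2  2  2  3  3  3  3
 3  0  1  2  2  2  2  2  3  3  3  3  3  3
 3  0  1  2  2  2  2  2  3  4  4  4  4  4
 0  0  1  2  2  2  2  2  3  4  5  5  5  5
 1  0  1  2  2  2  3  3  3  4  5  5  5  5
 2  0  1  2  2  2  3  4  4  4  5  5  6  6
 1  0  1  2  2  2  3  4  4  4  5  5  6  6
 0  0  1  2  2  2  3  4  4  4  5  6  6  6
dp[11][12] = 6. One LCS (by backtracking along matches): 4, 2, 3, 3, 0, 2.

6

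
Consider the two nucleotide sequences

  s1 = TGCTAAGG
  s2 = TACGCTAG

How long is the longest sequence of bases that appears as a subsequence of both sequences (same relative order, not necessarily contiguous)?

6

One common subsequence of length 6: T [1,1], then G [2,4], then C [3,5], then T [4,6], then A [6,7], then G [8,8]. dp[8][8] = 6 confirms this is the maximum.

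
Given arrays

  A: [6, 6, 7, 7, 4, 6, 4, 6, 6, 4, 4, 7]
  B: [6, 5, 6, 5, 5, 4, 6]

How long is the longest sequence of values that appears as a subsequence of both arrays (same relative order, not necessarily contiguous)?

4

Let dp[i][j] be the LCS length of the first i values of A and the first j values of B. dp[i][j] = dp[i-1][j-1]+1 when the i-th and j-th values match, else max(dp[i-1][j], dp[i][j-1]).
    ·  6  5  6  5  5  4  6
 ·  0  0  0  0  0  0  0  0
 6  0  1  1  1  1  1  1  1
 6  0  1  1  2  2  2  2  2
 7  0  1  1  2  2  2  2  2
 7  0  1  1  2  2  2  2  2
 4  0  1  1  2  2  2  3  3
 6  0  1  1  2  2  2  3  4
 4  0  1  1  2  2  2  3  4
 6  0  1  1  2  2  2  3  4
 6  0  1  1  2  2  2  3  4
 4  0  1  1  2  2  2  3  4
 4  0  1  1  2  2  2  3  4
 7  0  1  1  2  2  2  3  4
dp[12][7] = 4. One LCS (by backtracking along matches): 6, 6, 4, 6.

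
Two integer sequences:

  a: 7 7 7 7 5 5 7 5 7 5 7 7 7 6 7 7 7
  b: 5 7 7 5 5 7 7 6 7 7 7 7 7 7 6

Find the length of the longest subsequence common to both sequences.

Pick 7 (a #3, b #2); then 7 (a #4, b #3); then 5 (a #5, b #4); then 5 (a #6, b #5); then 7 (a #7, b #6); then 7 (a #9, b #7); then 7 (a #11, b #9); then 7 (a #12, b #10); then 7 (a #13, b #11); then 7 (a #15, b #12); then 7 (a #16, b #13); then 7 (a #17, b #14); all 12 values appear in both, in order, and the DP table's final entry dp[17][15] is also 12, so no common subsequence is longer.

12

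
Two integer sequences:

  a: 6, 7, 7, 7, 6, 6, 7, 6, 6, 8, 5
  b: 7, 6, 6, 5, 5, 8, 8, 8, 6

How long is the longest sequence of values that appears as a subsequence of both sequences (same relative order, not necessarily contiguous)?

Let dp[i][j] be the LCS length of the first i values of a and the first j values of b. dp[i][j] = dp[i-1][j-1]+1 when the i-th and j-th values match, else max(dp[i-1][j], dp[i][j-1]).
    ·  7  6  6  5  5  8  8  8  6
 ·  0  0  0  0  0  0  0  0  0  0
 6  0  0  1  1  1  1  1  1  1  1
 7  0  1  1  1  1  1  1  1  1  1
 7  0  1  1  1  1  1  1  1  1  1
 7  0  1  1  1  1  1  1  1  1  1
 6  0  1  2  2  2  2  2  2  2  2
 6  0  1  2  3  3  3  3  3  3  3
 7  0  1  2  3  3  3  3  3  3  3
 6  0  1  2  3  3  3  3  3  3  4
 6  0  1  2  3  3  3  3  3  3  4
 8  0  1  2  3  3  3  4  4  4  4
 5  0  1  2  3  4  4  4  4  4  4
dp[11][9] = 4. One LCS (by backtracking along matches): 7, 6, 6, 6.

4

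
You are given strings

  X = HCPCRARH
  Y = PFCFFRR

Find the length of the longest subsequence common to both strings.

One common subsequence of length 4: P [3,1], then C [4,3], then R [5,6], then R [7,7]. Since dp[8][7] = 4, nothing longer is possible.

4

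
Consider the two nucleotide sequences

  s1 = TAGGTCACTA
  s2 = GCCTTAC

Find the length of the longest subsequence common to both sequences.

Let dp[i][j] be the LCS length of the first i bases of s1 and the first j bases of s2. dp[i][j] = dp[i-1][j-1]+1 when the i-th and j-th bases match, else max(dp[i-1][j], dp[i][j-1]).
    ·  G  C  C  T  T  A  C
 ·  0  0  0  0  0  0  0  0
 T  0  0  0  0  1  1  1  1
 A  0  0  0  0  1  1  2  2
 G  0  1  1  1  1  1  2  2
 G  0  1  1  1  1  1  2  2
 T  0  1  1  1  2  2  2  2
 C  0  1  2  2  2  2  2  3
 A  0  1  2  2  2  2  3  3
 C  0  1  2  3  3  3  3  4
 T  0  1  2  3  4  4  4  4
 A  0  1  2  3  4  4  5  5
dp[10][7] = 5. One LCS (by backtracking along matches): GCCTA.

5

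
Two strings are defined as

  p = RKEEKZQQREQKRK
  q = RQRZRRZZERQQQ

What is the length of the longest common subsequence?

One common subsequence of length 5: R [1,6] → E [3,9] → Q [7,11] → Q [8,12] → Q [11,13]. dp[14][13] = 5 confirms this is the maximum.

5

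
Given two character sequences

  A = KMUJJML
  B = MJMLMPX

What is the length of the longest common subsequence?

Pick M at A[2]=B[1]; then J at A[5]=B[2]; then M at A[6]=B[3]; then L at A[7]=B[4]; all 4 characters appear in both, in order. dp[7][7] = 4 confirms this is the maximum.

4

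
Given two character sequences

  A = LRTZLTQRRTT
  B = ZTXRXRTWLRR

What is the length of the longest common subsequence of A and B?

Let dp[i][j] be the LCS length of the first i characters of A and the first j characters of B. dp[i][j] = dp[i-1][j-1]+1 when the i-th and j-th characters match, else max(dp[i-1][j], dp[i][j-1]).
    ·  Z  T  X  R  X  R  T  W  L  R  R
 ·  0  0  0  0  0  0  0  0  0  0  0  0
 L  0  0  0  0  0  0  0  0  0  1  1  1
 R  0  0  0  0  1  1  1  1  1  1  2  2
 T  0  0  1  1  1  1  1  2  2  2  2  2
 Z  0  1  1  1  1  1  1  2  2  2  2  2
 L  0  1  1  1  1  1  1  2  2  3  3  3
 T  0  1  2  2  2  2  2  2  2  3  3  3
 Q  0  1  2  2  2  2  2  2  2  3  3  3
 R  0  1  2  2  3  3  3  3  3  3  4  4
 R  0  1  2  2  3  3  4  4  4  4  4  5
 T  0  1  2  2  3  3  4  5  5  5  5  5
 T  0  1  2  2  3  3  4  5  5  5  5  5
dp[11][11] = 5. One LCS (by backtracking along matches): RTLRR.

5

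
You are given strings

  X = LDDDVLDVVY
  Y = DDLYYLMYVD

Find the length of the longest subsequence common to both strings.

Let dp[i][j] be the LCS length of the first i characters of X and the first j characters of Y. dp[i][j] = dp[i-1][j-1]+1 when the i-th and j-th characters match, else max(dp[i-1][j], dp[i][j-1]).
    ·  D  D  L  Y  Y  L  M  Y  V  D
 ·  0  0  0  0  0  0  0  0  0  0  0
 L  0  0  0  1  1  1  1  1  1  1  1
 D  0  1  1  1  1  1  1  1  1  1  2
 D  0  1  2  2  2  2  2  2  2  2  2
 D  0  1  2  2  2  2  2  2  2  2  3
 V  0  1  2  2  2  2  2  2  2  3  3
 L  0  1  2  3  3  3  3  3  3  3  3
 D  0  1  2  3  3  3  3  3  3  3  4
 V  0  1  2  3  3  3  3  3  3  4  4
 V  0  1  2  3  3  3  3  3  3  4  4
 Y  0  1  2  3  4  4  4  4  4  4  4
dp[10][10] = 4. One LCS (by backtracking along matches): DDVD.

4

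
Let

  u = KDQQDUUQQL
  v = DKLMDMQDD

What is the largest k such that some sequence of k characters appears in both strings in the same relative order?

Let dp[i][j] be the LCS length of the first i characters of u and the first j characters of v. dp[i][j] = dp[i-1][j-1]+1 when the i-th and j-th characters match, else max(dp[i-1][j], dp[i][j-1]).
    ·  D  K  L  M  D  M  Q  D  D
 ·  0  0  0  0  0  0  0  0  0  0
 K  0  0  1  1  1  1  1  1  1  1
 D  0  1  1  1  1  2  2  2  2  2
 Q  0  1  1  1  1  2  2  3  3  3
 Q  0  1  1  1  1  2  2  3  3  3
 D  0  1  1  1  1  2  2  3  4  4
 U  0  1  1  1  1  2  2  3  4  4
 U  0  1  1  1  1  2  2  3  4  4
 Q  0  1  1  1  1  2  2  3  4  4
 Q  0  1  1  1  1  2  2  3  4  4
 L  0  1  1  2  2  2  2  3  4  4
dp[10][9] = 4. One LCS (by backtracking along matches): KDQD.

4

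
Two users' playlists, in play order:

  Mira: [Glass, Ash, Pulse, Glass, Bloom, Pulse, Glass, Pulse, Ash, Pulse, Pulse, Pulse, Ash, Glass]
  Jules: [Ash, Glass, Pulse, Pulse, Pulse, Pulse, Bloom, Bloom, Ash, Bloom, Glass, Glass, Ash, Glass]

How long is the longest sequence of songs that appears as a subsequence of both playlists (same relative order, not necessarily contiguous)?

Pick Ash [2,1] → Glass [4,2] → Pulse [6,3] → Pulse [8,4] → Pulse [10,5] → Pulse [11,6] → Ash [13,13] → Glass [14,14]; all 8 songs appear in both, in order, and the DP table's final entry dp[14][14] is also 8, so no common subsequence is longer.

8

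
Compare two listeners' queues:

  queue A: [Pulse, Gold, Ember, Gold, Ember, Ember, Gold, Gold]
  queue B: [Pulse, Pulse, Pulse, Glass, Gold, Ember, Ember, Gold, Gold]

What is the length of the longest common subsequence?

Pick Pulse [1,3], Gold [4,5], Ember [5,6], Ember [6,7], Gold [7,8], Gold [8,9]; all 6 songs appear in both, in order. The LCS DP gives dp[8][9] = 6, so this is optimal.

6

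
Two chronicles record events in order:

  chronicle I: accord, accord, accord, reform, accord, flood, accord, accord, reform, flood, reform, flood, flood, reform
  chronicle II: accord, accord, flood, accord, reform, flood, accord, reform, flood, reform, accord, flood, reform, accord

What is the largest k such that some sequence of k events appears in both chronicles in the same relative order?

Taking accord at chronicle I[1]=chronicle II[1], accord at chronicle I[2]=chronicle II[2], accord at chronicle I[3]=chronicle II[4], reform at chronicle I[4]=chronicle II[5], flood at chronicle I[6]=chronicle II[6], accord at chronicle I[8]=chronicle II[7], reform at chronicle I[9]=chronicle II[8], flood at chronicle I[10]=chronicle II[9], reform at chronicle I[11]=chronicle II[10], flood at chronicle I[13]=chronicle II[12], reform at chronicle I[14]=chronicle II[13] gives a common subsequence of length 11. Since dp[14][14] = 11, nothing longer is possible.

11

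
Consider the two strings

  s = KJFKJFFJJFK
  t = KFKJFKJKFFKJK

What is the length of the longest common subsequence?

9

Let dp[i][j] be the LCS length of the first i characters of s and the first j characters of t. dp[i][j] = dp[i-1][j-1]+1 when the i-th and j-th characters match, else max(dp[i-1][j], dp[i][j-1]).
    ·  K  F  K  J  F  K  J  K  F  F  K  J  K
 ·  0  0  0  0  0  0  0  0  0  0  0  0  0  0
 K  0  1  1  1  1  1  1  1  1  1  1  1  1  1
 J  0  1  1  1  2  2  2  2  2  2  2  2  2  2
 F  0  1  2  2  2  3  3  3  3  3  3  3  3  3
 K  0  1  2  3  3  3  4  4  4  4  4  4  4  4
 J  0  1  2  3  4  4  4  5  5  5  5  5  5  5
 F  0  1  2  3  4  5  5  5  5  6  6  6  6  6
 F  0  1  2  3  4  5  5  5  5  6  7  7  7  7
 J  0  1  2  3  4  5  5  6  6  6  7  7  8  8
 J  0  1  2  3  4  5  5  6  6  6  7  7  8  8
 F  0  1  2  3  4  5  5  6  6  7  7  7  8  8
 K  0  1  2  3  4  5  6  6  7  7  7  8  8  9
dp[11][13] = 9. One LCS (by backtracking along matches): KJFKJFFJK.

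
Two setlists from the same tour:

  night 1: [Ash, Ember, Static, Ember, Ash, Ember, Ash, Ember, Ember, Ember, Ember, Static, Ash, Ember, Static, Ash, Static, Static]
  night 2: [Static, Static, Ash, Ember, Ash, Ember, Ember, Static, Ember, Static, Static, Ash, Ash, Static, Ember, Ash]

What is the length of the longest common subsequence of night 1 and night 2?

Taking Static (night 1 #3, night 2 #2); then Ash (night 1 #5, night 2 #3); then Ember (night 1 #6, night 2 #4); then Ash (night 1 #7, night 2 #5); then Ember (night 1 #8, night 2 #6); then Ember (night 1 #9, night 2 #7); then Ember (night 1 #10, night 2 #9); then Static (night 1 #12, night 2 #11); then Ash (night 1 #13, night 2 #13); then Ember (night 1 #14, night 2 #15); then Ash (night 1 #16, night 2 #16) gives a common subsequence of length 11. dp[18][16] = 11 confirms this is the maximum.

11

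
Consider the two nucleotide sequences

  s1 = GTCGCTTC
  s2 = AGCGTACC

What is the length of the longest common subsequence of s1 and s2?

Pick G [1,2] → C [3,3] → G [4,4] → C [5,7] → C [8,8]; all 5 bases appear in both, in order. dp[8][8] = 5 confirms this is the maximum.

5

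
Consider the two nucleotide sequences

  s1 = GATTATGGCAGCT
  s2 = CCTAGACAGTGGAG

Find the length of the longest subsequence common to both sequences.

8

Match G [1,5] → A [2,6] → A [5,8] → T [6,10] → G [7,11] → G [8,12] → A [10,13] → G [11,14] — 8 bases in the same relative order in both, and the DP table's final entry dp[13][14] is also 8, so no common subsequence is longer.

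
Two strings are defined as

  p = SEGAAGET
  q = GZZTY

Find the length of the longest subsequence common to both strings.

2

Taking G [3,1], then T [8,4] gives a common subsequence of length 2. Since dp[8][5] = 2, nothing longer is possible.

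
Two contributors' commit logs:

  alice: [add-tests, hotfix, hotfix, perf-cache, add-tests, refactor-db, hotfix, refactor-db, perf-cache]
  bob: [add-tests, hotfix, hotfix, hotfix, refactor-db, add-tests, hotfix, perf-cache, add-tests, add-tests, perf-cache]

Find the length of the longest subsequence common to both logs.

6

Match add-tests at alice[1]=bob[1] → hotfix at alice[2]=bob[4] → hotfix at alice[3]=bob[7] → perf-cache at alice[4]=bob[8] → add-tests at alice[5]=bob[10] → perf-cache at alice[9]=bob[11] — 6 commits in the same relative order in both. The LCS DP gives dp[9][11] = 6, so this is optimal.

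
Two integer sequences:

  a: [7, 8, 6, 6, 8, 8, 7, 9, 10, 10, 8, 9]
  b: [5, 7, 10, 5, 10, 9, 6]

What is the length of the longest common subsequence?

4

Match 7 [7,2]; then 10 [9,3]; then 10 [10,5]; then 9 [12,6] — 4 values in the same relative order in both, and the DP table's final entry dp[12][7] is also 4, so no common subsequence is longer.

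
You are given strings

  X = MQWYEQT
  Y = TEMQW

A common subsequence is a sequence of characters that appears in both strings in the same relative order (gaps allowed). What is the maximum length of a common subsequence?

3

Let dp[i][j] be the LCS length of the first i characters of X and the first j characters of Y. dp[i][j] = dp[i-1][j-1]+1 when the i-th and j-th characters match, else max(dp[i-1][j], dp[i][j-1]).
    ·  T  E  M  Q  W
 ·  0  0  0  0  0  0
 M  0  0  0  1  1  1
 Q  0  0  0  1  2  2
 W  0  0  0  1  2  3
 Y  0  0  0  1  2  3
 E  0  0  1  1  2  3
 Q  0  0  1  1  2  3
 T  0  1  1  1  2  3
dp[7][5] = 3. One LCS (by backtracking along matches): MQW.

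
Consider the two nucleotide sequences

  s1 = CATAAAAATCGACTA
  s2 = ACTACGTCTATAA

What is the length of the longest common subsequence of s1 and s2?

Pick C (s1 #1, s2 #2), then T (s1 #3, s2 #3), then A (s1 #4, s2 #4), then T (s1 #9, s2 #7), then C (s1 #10, s2 #8), then A (s1 #12, s2 #10), then T (s1 #14, s2 #11), then A (s1 #15, s2 #13); all 8 bases appear in both, in order, and the DP table's final entry dp[15][13] is also 8, so no common subsequence is longer.

8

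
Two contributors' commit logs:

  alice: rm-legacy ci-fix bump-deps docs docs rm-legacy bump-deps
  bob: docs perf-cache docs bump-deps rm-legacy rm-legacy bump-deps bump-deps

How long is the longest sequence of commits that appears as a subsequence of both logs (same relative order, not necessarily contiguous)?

One common subsequence of length 4: docs at alice[4]=bob[1]; then docs at alice[5]=bob[3]; then rm-legacy at alice[6]=bob[6]; then bump-deps at alice[7]=bob[8]. Since dp[7][8] = 4, nothing longer is possible.

4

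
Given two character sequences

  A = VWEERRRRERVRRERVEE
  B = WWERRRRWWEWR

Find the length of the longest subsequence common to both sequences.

8

One common subsequence of length 8: W at A[2]=B[2], E at A[4]=B[3], R at A[5]=B[4], R at A[6]=B[5], R at A[7]=B[6], R at A[8]=B[7], E at A[9]=B[10], R at A[15]=B[12]. Since dp[18][12] = 8, nothing longer is possible.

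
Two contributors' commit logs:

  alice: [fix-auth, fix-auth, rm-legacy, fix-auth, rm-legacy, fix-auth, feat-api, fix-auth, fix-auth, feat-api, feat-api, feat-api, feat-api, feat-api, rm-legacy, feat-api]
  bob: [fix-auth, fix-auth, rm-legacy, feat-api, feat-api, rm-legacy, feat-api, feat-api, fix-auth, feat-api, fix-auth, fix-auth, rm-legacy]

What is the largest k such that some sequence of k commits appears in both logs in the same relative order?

Pick fix-auth [1,1]; then fix-auth [2,2]; then rm-legacy [3,3]; then rm-legacy [5,6]; then fix-auth [6,9]; then feat-api [7,10]; then fix-auth [8,11]; then fix-auth [9,12]; then rm-legacy [15,13]; all 9 commits appear in both, in order, and the DP table's final entry dp[16][13] is also 9, so no common subsequence is longer.

9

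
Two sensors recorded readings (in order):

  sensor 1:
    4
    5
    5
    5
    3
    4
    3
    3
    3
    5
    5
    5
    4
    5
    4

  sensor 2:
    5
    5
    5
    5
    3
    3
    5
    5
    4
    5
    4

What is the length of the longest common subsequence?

10

One common subsequence of length 10: 5 at sensor 1[2]=sensor 2[2] → 5 at sensor 1[3]=sensor 2[3] → 5 at sensor 1[4]=sensor 2[4] → 3 at sensor 1[8]=sensor 2[5] → 3 at sensor 1[9]=sensor 2[6] → 5 at sensor 1[11]=sensor 2[7] → 5 at sensor 1[12]=sensor 2[8] → 4 at sensor 1[13]=sensor 2[9] → 5 at sensor 1[14]=sensor 2[10] → 4 at sensor 1[15]=sensor 2[11]. Since dp[15][11] = 10, nothing longer is possible.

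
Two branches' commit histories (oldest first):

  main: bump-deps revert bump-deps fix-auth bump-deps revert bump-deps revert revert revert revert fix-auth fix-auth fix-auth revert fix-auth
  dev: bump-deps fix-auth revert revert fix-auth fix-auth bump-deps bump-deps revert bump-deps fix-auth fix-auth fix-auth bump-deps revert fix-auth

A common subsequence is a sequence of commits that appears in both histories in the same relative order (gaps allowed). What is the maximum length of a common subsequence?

One common subsequence of length 11: bump-deps (main #1, dev #1), revert (main #2, dev #4), bump-deps (main #3, dev #7), bump-deps (main #5, dev #8), revert (main #6, dev #9), bump-deps (main #7, dev #10), fix-auth (main #12, dev #11), fix-auth (main #13, dev #12), fix-auth (main #14, dev #13), revert (main #15, dev #15), fix-auth (main #16, dev #16). Since dp[16][16] = 11, nothing longer is possible.

11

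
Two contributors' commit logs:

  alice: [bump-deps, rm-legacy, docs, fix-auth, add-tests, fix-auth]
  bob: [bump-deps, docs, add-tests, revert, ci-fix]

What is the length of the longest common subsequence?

One common subsequence of length 3: bump-deps [1,1] → docs [3,2] → add-tests [5,3], and the DP table's final entry dp[6][5] is also 3, so no common subsequence is longer.

3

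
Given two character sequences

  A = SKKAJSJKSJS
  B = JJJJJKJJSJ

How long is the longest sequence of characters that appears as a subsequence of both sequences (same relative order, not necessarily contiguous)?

Let dp[i][j] be the LCS length of the first i characters of A and the first j characters of B. dp[i][j] = dp[i-1][j-1]+1 when the i-th and j-th characters match, else max(dp[i-1][j], dp[i][j-1]).
    ·  J  J  J  J  J  K  J  J  S  J
 ·  0  0  0  0  0  0  0  0  0  0  0
 S  0  0  0  0  0  0  0  0  0  1  1
 K  0  0  0  0  0  0  1  1  1  1  1
 K  0  0  0  0  0  0  1  1  1  1  1
 A  0  0  0  0  0  0  1  1  1  1  1
 J  0  1  1  1  1  1  1  2  2  2  2
 S  0  1  1  1  1  1  1  2  2  3  3
 J  0  1  2  2  2  2  2  2  3  3  4
 K  0  1  2  2  2  2  3  3  3  3  4
 S  0  1  2  2  2  2  3  3  3  4  4
 J  0  1  2  3  3  3  3  4  4  4  5
 S  0  1  2  3  3  3  3  4  4  5  5
dp[11][10] = 5. One LCS (by backtracking along matches): KJJSJ.

5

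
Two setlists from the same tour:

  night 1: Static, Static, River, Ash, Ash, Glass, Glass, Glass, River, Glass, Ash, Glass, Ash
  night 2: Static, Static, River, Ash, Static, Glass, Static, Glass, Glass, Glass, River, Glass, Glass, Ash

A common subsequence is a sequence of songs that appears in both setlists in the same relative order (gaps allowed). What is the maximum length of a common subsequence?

11

Taking Static [1,1] → Static [2,2] → River [3,3] → Ash [4,4] → Glass [6,8] → Glass [7,9] → Glass [8,10] → River [9,11] → Glass [10,12] → Glass [12,13] → Ash [13,14] gives a common subsequence of length 11. dp[13][14] = 11 confirms this is the maximum.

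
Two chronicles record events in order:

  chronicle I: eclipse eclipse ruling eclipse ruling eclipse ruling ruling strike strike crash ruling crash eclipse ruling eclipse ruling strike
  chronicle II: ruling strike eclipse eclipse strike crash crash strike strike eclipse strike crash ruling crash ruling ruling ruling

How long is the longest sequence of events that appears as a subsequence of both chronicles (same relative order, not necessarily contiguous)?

10

Match ruling (chronicle I #3, chronicle II #1); then eclipse (chronicle I #4, chronicle II #3); then eclipse (chronicle I #6, chronicle II #4); then strike (chronicle I #9, chronicle II #9); then strike (chronicle I #10, chronicle II #11); then crash (chronicle I #11, chronicle II #12); then ruling (chronicle I #12, chronicle II #13); then crash (chronicle I #13, chronicle II #14); then ruling (chronicle I #15, chronicle II #16); then ruling (chronicle I #17, chronicle II #17) — 10 events in the same relative order in both. The LCS DP gives dp[18][17] = 10, so this is optimal.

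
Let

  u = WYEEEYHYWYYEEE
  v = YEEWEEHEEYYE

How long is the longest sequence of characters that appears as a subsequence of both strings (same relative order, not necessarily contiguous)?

8

Match Y [2,1]; then E [3,3]; then E [4,5]; then E [5,6]; then H [7,7]; then Y [10,10]; then Y [11,11]; then E [14,12] — 8 characters in the same relative order in both. Since dp[14][12] = 8, nothing longer is possible.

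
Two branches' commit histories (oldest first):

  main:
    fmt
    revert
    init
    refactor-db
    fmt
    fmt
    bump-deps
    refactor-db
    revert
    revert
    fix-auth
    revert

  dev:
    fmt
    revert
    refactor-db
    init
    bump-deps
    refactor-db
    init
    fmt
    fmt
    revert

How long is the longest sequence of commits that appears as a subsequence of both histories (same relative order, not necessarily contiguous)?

7

Taking fmt (main #1, dev #1), revert (main #2, dev #2), init (main #3, dev #4), refactor-db (main #4, dev #6), fmt (main #5, dev #8), fmt (main #6, dev #9), revert (main #12, dev #10) gives a common subsequence of length 7. The LCS DP gives dp[12][10] = 7, so this is optimal.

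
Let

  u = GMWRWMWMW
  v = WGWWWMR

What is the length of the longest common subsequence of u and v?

Match G (u #1, v #2), then W (u #3, v #3), then W (u #5, v #4), then W (u #7, v #5), then M (u #8, v #6) — 5 characters in the same relative order in both. dp[9][7] = 5 confirms this is the maximum.

5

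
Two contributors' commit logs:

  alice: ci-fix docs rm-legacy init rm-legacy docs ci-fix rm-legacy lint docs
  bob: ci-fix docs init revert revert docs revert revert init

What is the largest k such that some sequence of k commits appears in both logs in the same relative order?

4

Match ci-fix [1,1] → docs [2,2] → init [4,3] → docs [6,6] — 4 commits in the same relative order in both, and the DP table's final entry dp[10][9] is also 4, so no common subsequence is longer.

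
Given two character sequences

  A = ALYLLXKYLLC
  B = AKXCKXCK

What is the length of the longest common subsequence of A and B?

Let dp[i][j] be the LCS length of the first i characters of A and the first j characters of B. dp[i][j] = dp[i-1][j-1]+1 when the i-th and j-th characters match, else max(dp[i-1][j], dp[i][j-1]).
    ·  A  K  X  C  K  X  C  K
 ·  0  0  0  0  0  0  0  0  0
 A  0  1  1  1  1  1  1  1  1
 L  0  1  1  1  1  1  1  1  1
 Y  0  1  1  1  1  1  1  1  1
 L  0  1  1  1  1  1  1  1  1
 L  0  1  1  1  1  1  1  1  1
 X  0  1  1  2  2  2  2  2  2
 K  0  1  2  2  2  3  3  3  3
 Y  0  1  2  2  2  3  3  3  3
 L  0  1  2  2  2  3  3  3  3
 L  0  1  2  2  2  3  3  3  3
 C  0  1  2  2  3  3  3  4  4
dp[11][8] = 4. One LCS (by backtracking along matches): AXKC.

4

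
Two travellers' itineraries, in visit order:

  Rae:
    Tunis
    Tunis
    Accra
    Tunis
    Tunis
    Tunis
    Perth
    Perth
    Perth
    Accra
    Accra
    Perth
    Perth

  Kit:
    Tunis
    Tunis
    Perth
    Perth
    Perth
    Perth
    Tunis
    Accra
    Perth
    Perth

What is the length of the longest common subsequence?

Taking Tunis (Rae #1, Kit #1); then Tunis (Rae #2, Kit #2); then Perth (Rae #7, Kit #4); then Perth (Rae #8, Kit #5); then Perth (Rae #9, Kit #6); then Accra (Rae #11, Kit #8); then Perth (Rae #12, Kit #9); then Perth (Rae #13, Kit #10) gives a common subsequence of length 8, and the DP table's final entry dp[13][10] is also 8, so no common subsequence is longer.

8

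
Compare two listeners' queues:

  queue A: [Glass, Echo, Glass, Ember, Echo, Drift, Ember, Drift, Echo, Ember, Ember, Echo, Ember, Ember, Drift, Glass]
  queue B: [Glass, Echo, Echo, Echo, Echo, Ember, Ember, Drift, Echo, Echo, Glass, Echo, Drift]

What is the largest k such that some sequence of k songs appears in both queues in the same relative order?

One common subsequence of length 9: Glass at queue A[1]=queue B[1]; then Echo at queue A[2]=queue B[2]; then Echo at queue A[5]=queue B[3]; then Echo at queue A[9]=queue B[4]; then Echo at queue A[12]=queue B[5]; then Ember at queue A[13]=queue B[6]; then Ember at queue A[14]=queue B[7]; then Drift at queue A[15]=queue B[8]; then Glass at queue A[16]=queue B[11]. dp[16][13] = 9 confirms this is the maximum.

9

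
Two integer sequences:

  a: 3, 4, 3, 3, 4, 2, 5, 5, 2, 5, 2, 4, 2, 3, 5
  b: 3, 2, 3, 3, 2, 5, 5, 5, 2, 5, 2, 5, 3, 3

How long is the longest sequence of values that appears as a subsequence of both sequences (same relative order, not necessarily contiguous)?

10

Match 3 (a #1, b #1), 3 (a #3, b #3), 3 (a #4, b #4), 2 (a #6, b #5), 5 (a #7, b #7), 5 (a #8, b #8), 2 (a #9, b #9), 5 (a #10, b #10), 2 (a #11, b #11), 3 (a #14, b #14) — 10 values in the same relative order in both. The LCS DP gives dp[15][14] = 10, so this is optimal.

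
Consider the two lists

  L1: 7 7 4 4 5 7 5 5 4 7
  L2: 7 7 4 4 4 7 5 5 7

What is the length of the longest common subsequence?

8

One common subsequence of length 8: 7 (L1 #1, L2 #1), 7 (L1 #2, L2 #2), 4 (L1 #3, L2 #4), 4 (L1 #4, L2 #5), 7 (L1 #6, L2 #6), 5 (L1 #7, L2 #7), 5 (L1 #8, L2 #8), 7 (L1 #10, L2 #9). Since dp[10][9] = 8, nothing longer is possible.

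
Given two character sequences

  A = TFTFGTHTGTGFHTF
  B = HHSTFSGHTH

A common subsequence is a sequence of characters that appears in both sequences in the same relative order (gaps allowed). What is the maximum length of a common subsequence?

Match T at A[1]=B[4], F at A[2]=B[5], G at A[5]=B[7], H at A[7]=B[8], T at A[10]=B[9], H at A[13]=B[10] — 6 characters in the same relative order in both. Since dp[15][10] = 6, nothing longer is possible.

6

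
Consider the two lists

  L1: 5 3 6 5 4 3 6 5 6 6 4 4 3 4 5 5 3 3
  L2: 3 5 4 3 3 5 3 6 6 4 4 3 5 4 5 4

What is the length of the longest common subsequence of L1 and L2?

12

Taking 3 at L1[2]=L2[1]; then 5 at L1[4]=L2[2]; then 4 at L1[5]=L2[3]; then 3 at L1[6]=L2[5]; then 5 at L1[8]=L2[6]; then 6 at L1[9]=L2[8]; then 6 at L1[10]=L2[9]; then 4 at L1[11]=L2[10]; then 4 at L1[12]=L2[11]; then 3 at L1[13]=L2[12]; then 4 at L1[14]=L2[14]; then 5 at L1[15]=L2[15] gives a common subsequence of length 12. The LCS DP gives dp[18][16] = 12, so this is optimal.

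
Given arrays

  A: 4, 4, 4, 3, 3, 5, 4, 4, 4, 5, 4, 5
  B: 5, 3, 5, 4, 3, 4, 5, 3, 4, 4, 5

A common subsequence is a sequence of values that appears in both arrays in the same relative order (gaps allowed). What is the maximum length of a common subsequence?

7

Let dp[i][j] be the LCS length of the first i values of A and the first j values of B. dp[i][j] = dp[i-1][j-1]+1 when the i-th and j-th values match, else max(dp[i-1][j], dp[i][j-1]).
    ·  5  3  5  4  3  4  5  3  4  4  5
 ·  0  0  0  0  0  0  0  0  0  0  0  0
 4  0  0  0  0  1  1  1  1  1  1  1  1
 4  0  0  0  0  1  1  2  2  2  2  2  2
 4  0  0  0  0  1  1  2  2  2  3  3  3
 3  0  0  1  1  1  2  2  2  3  3  3  3
 3  0  0  1  1  1  2  2  2  3  3  3  3
 5  0  1  1  2  2  2  2  3  3  3  3  4
 4  0  1  1  2  3  3  3  3  3  4  4  4
 4  0  1  1  2  3  3  4  4  4  4  5  5
 4  0  1  1  2  3  3  4  4  4  5  5  5
 5  0  1  1  2  3  3  4  5  5  5  5  6
 4  0  1  1  2  3  3  4  5  5  6  6  6
 5  0  1  1  2  3  3  4  5  5  6  6  7
dp[12][11] = 7. One LCS (by backtracking along matches): 3, 5, 4, 4, 4, 4, 5.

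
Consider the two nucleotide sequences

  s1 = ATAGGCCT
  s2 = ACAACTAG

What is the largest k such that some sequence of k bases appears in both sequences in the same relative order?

One common subsequence of length 4: A [1,4], T [2,6], A [3,7], G [5,8]. dp[8][8] = 4 confirms this is the maximum.

4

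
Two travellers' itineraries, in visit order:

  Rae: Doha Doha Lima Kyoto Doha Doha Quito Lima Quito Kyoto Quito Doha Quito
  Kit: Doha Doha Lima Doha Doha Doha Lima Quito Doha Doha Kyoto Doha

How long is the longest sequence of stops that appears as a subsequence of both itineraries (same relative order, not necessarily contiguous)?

Taking Doha (Rae #1, Kit #1); then Doha (Rae #2, Kit #2); then Lima (Rae #3, Kit #3); then Doha (Rae #5, Kit #5); then Doha (Rae #6, Kit #6); then Lima (Rae #8, Kit #7); then Quito (Rae #9, Kit #8); then Kyoto (Rae #10, Kit #11); then Doha (Rae #12, Kit #12) gives a common subsequence of length 9. dp[13][12] = 9 confirms this is the maximum.

9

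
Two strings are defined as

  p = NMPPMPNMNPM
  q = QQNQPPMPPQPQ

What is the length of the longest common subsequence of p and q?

6

Match N [1,3], P [3,5], P [4,6], M [5,7], P [6,9], P [10,11] — 6 characters in the same relative order in both. Since dp[11][12] = 6, nothing longer is possible.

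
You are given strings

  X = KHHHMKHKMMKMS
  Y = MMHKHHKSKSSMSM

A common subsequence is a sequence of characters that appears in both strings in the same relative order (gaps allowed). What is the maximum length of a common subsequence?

7

Match K (X #1, Y #4); then H (X #3, Y #5); then H (X #4, Y #6); then K (X #6, Y #7); then K (X #8, Y #9); then M (X #9, Y #12); then M (X #12, Y #14) — 7 characters in the same relative order in both. dp[13][14] = 7 confirms this is the maximum.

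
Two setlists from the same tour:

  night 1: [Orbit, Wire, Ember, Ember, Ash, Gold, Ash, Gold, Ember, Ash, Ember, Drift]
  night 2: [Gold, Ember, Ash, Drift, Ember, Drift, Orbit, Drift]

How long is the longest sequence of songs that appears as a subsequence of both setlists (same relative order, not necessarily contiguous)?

5

Match Gold at night 1[8]=night 2[1]; then Ember at night 1[9]=night 2[2]; then Ash at night 1[10]=night 2[3]; then Ember at night 1[11]=night 2[5]; then Drift at night 1[12]=night 2[8] — 5 songs in the same relative order in both. dp[12][8] = 5 confirms this is the maximum.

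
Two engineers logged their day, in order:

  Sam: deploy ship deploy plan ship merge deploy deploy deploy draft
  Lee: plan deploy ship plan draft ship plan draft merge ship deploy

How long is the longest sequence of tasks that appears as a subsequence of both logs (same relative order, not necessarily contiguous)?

6

Pick deploy (Sam #1, Lee #2); then ship (Sam #2, Lee #3); then plan (Sam #4, Lee #4); then ship (Sam #5, Lee #6); then merge (Sam #6, Lee #9); then deploy (Sam #9, Lee #11); all 6 tasks appear in both, in order, and the DP table's final entry dp[10][11] is also 6, so no common subsequence is longer.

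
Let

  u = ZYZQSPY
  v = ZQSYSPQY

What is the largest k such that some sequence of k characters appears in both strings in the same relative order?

One common subsequence of length 5: Z (u #1, v #1), then Y (u #2, v #4), then S (u #5, v #5), then P (u #6, v #6), then Y (u #7, v #8). dp[7][8] = 5 confirms this is the maximum.

5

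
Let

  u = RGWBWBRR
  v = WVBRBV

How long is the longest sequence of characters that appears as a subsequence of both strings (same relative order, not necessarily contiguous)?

Taking W [3,1]; then B [4,3]; then B [6,5] gives a common subsequence of length 3. Since dp[8][6] = 3, nothing longer is possible.

3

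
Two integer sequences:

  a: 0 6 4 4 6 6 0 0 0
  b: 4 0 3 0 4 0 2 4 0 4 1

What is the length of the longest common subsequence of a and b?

Let dp[i][j] be the LCS length of the first i values of a and the first j values of b. dp[i][j] = dp[i-1][j-1]+1 when the i-th and j-th values match, else max(dp[i-1][j], dp[i][j-1]).
    ·  4  0  3  0  4  0  2  4  0  4  1
 ·  0  0  0  0  0  0  0  0  0  0  0  0
 0  0  0  1  1  1  1  1  1  1  1  1  1
 6  0  0  1  1  1  1  1  1  1  1  1  1
 4  0  1  1  1  1  2  2  2  2  2  2  2
 4  0  1  1  1  1  2  2  2  3  3  3  3
 6  0  1  1  1  1  2  2  2  3  3  3  3
 6  0  1  1  1  1  2  2  2  3  3  3  3
 0  0  1  2  2  2  2  3  3  3  4  4  4
 0  0  1  2  2  3  3  3  3  3  4  4  4
 0  0  1  2  2  3  3  4  4  4  4  4  4
dp[9][11] = 4. One LCS (by backtracking along matches): 0, 4, 4, 0.

4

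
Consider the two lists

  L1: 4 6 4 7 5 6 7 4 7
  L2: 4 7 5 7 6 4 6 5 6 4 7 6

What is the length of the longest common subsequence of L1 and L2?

7

Pick 4 [1,1], then 6 [2,5], then 4 [3,6], then 5 [5,8], then 6 [6,9], then 4 [8,10], then 7 [9,11]; all 7 values appear in both, in order, and the DP table's final entry dp[9][12] is also 7, so no common subsequence is longer.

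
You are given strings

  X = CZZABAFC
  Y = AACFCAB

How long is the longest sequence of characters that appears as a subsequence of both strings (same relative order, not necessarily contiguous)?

4

Let dp[i][j] be the LCS length of the first i characters of X and the first j characters of Y. dp[i][j] = dp[i-1][j-1]+1 when the i-th and j-th characters match, else max(dp[i-1][j], dp[i][j-1]).
    ·  A  A  C  F  C  A  B
 ·  0  0  0  0  0  0  0  0
 C  0  0  0  1  1  1  1  1
 Z  0  0  0  1  1  1  1  1
 Z  0  0  0  1  1  1  1  1
 A  0  1  1  1  1  1  2  2
 B  0  1  1  1  1  1  2  3
 A  0  1  2  2  2  2  2  3
 F  0  1  2  2  3  3  3  3
 C  0  1  2  3  3  4  4  4
dp[8][7] = 4. One LCS (by backtracking along matches): AAFC.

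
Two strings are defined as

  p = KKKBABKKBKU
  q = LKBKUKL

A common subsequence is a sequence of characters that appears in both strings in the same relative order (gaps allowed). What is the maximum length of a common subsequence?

4

Let dp[i][j] be the LCS length of the first i characters of p and the first j characters of q. dp[i][j] = dp[i-1][j-1]+1 when the i-th and j-th characters match, else max(dp[i-1][j], dp[i][j-1]).
    ·  L  K  B  K  U  K  L
 ·  0  0  0  0  0  0  0  0
 K  0  0  1  1  1  1  1  1
 K  0  0  1  1  2  2  2  2
 K  0  0  1  1  2  2  3  3
 B  0  0  1  2  2  2  3  3
 A  0  0  1  2  2  2  3  3
 B  0  0  1  2  2  2  3  3
 K  0  0  1  2  3  3  3  3
 K  0  0  1  2  3  3  4  4
 B  0  0  1  2  3  3  4  4
 K  0  0  1  2  3  3  4  4
 U  0  0  1  2  3  4  4  4
dp[11][7] = 4. One LCS (by backtracking along matches): KBKK.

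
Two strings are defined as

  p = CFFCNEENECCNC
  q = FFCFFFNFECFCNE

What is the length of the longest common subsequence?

One common subsequence of length 8: C [1,3] → F [2,5] → F [3,6] → N [5,7] → E [9,9] → C [10,10] → C [11,12] → N [12,13]. dp[13][14] = 8 confirms this is the maximum.

8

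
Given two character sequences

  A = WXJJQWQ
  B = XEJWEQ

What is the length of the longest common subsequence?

Taking X [2,1], J [4,3], W [6,4], Q [7,6] gives a common subsequence of length 4. dp[7][6] = 4 confirms this is the maximum.

4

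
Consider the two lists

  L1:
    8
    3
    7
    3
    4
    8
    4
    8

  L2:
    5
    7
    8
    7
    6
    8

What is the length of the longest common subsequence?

3

Taking 8 [1,3] → 7 [3,4] → 8 [8,6] gives a common subsequence of length 3, and the DP table's final entry dp[8][6] is also 3, so no common subsequence is longer.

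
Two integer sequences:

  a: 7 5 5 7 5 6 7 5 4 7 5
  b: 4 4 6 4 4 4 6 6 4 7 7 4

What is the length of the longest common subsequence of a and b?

3

Pick 7 (a #4, b #10) → 7 (a #7, b #11) → 4 (a #9, b #12); all 3 values appear in both, in order, and the DP table's final entry dp[11][12] is also 3, so no common subsequence is longer.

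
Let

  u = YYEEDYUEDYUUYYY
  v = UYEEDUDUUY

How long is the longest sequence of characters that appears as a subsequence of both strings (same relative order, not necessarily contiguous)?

9

Pick Y [2,2], E [3,3], E [4,4], D [5,5], U [7,6], D [9,7], U [11,8], U [12,9], Y [15,10]; all 9 characters appear in both, in order, and the DP table's final entry dp[15][10] is also 9, so no common subsequence is longer.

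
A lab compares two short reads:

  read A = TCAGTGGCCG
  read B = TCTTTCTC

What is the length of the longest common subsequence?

5

Taking T [1,1] → C [2,2] → T [5,5] → C [8,6] → C [9,8] gives a common subsequence of length 5. dp[10][8] = 5 confirms this is the maximum.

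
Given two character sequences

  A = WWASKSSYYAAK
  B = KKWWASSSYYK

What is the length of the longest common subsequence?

One common subsequence of length 9: W [1,3]; then W [2,4]; then A [3,5]; then S [4,6]; then S [6,7]; then S [7,8]; then Y [8,9]; then Y [9,10]; then K [12,11]. The LCS DP gives dp[12][11] = 9, so this is optimal.

9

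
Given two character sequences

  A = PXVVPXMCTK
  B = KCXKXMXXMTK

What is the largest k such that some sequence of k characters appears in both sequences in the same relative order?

Match X at A[2]=B[7]; then X at A[6]=B[8]; then M at A[7]=B[9]; then T at A[9]=B[10]; then K at A[10]=B[11] — 5 characters in the same relative order in both. dp[10][11] = 5 confirms this is the maximum.

5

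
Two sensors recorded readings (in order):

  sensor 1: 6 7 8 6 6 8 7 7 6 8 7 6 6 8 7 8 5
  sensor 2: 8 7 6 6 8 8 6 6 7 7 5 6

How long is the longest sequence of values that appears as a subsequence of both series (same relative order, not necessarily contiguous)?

Pick 7 [2,2]; then 6 [4,3]; then 6 [5,4]; then 8 [6,5]; then 8 [10,6]; then 6 [12,7]; then 6 [13,8]; then 7 [15,10]; then 5 [17,11]; all 9 values appear in both, in order. Since dp[17][12] = 9, nothing longer is possible.

9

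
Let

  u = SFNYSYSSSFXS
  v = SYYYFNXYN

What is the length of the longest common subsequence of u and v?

Match S (u #1, v #1), Y (u #4, v #3), Y (u #6, v #4), F (u #10, v #5), X (u #11, v #7) — 5 characters in the same relative order in both. dp[12][9] = 5 confirms this is the maximum.

5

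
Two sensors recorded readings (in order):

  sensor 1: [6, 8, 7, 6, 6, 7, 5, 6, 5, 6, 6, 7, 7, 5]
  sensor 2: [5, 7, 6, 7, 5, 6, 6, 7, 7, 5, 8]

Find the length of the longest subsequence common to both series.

Match 7 at sensor 1[3]=sensor 2[2], then 6 at sensor 1[5]=sensor 2[3], then 7 at sensor 1[6]=sensor 2[4], then 5 at sensor 1[9]=sensor 2[5], then 6 at sensor 1[10]=sensor 2[6], then 6 at sensor 1[11]=sensor 2[7], then 7 at sensor 1[12]=sensor 2[8], then 7 at sensor 1[13]=sensor 2[9], then 5 at sensor 1[14]=sensor 2[10] — 9 values in the same relative order in both. The LCS DP gives dp[14][11] = 9, so this is optimal.

9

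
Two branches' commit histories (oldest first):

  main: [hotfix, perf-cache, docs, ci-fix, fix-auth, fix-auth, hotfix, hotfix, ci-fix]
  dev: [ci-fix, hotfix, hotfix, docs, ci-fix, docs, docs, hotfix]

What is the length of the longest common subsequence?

Pick hotfix (main #1, dev #3), then docs (main #3, dev #4), then ci-fix (main #4, dev #5), then hotfix (main #8, dev #8); all 4 commits appear in both, in order. The LCS DP gives dp[9][8] = 4, so this is optimal.

4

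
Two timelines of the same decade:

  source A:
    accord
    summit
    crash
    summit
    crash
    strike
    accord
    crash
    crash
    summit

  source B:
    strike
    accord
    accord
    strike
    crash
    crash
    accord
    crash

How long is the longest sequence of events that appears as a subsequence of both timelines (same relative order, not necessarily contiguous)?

Taking accord at source A[1]=source B[3]; then crash at source A[3]=source B[5]; then crash at source A[5]=source B[6]; then accord at source A[7]=source B[7]; then crash at source A[9]=source B[8] gives a common subsequence of length 5, and the DP table's final entry dp[10][8] is also 5, so no common subsequence is longer.

5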